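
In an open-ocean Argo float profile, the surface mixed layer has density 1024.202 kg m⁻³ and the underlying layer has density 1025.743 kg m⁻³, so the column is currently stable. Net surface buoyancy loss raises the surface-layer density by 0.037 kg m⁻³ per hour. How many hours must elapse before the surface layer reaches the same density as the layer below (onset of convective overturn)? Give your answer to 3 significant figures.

41.6 hours

Density deficit of the surface layer: 1025.743 − 1024.202 = 1.541 kg m⁻³.
Required change = 1.541 / 0.037 = 41.6 hours.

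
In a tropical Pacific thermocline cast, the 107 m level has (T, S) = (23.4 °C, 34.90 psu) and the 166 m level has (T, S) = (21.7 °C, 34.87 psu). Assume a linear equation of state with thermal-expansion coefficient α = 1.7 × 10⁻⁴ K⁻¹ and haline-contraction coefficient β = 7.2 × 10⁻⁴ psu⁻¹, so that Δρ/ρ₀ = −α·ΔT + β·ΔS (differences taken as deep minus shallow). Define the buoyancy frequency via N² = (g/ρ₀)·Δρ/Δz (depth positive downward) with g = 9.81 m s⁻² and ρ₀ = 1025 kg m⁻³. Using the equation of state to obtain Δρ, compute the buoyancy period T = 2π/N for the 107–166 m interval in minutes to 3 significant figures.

15.7 min

ΔT = -1.7 K, ΔS = -0.03 psu (deep − shallow).
Δρ/ρ₀ = −αΔT + βΔS = 2.89 × 10⁻⁴ − 2.16 × 10⁻⁵ = 2.674 × 10⁻⁴, so Δρ ≈ 0.2741 kg m⁻³.
N² = (g/ρ₀)·Δρ/Δz = g·(Δρ/ρ₀)/Δz = 9.81 × 2.674 × 10⁻⁴ / 59 = 4.4461 × 10⁻⁵ s⁻².
N = √(4.4461 × 10⁻⁵) = 6.6679 × 10⁻³ rad s⁻¹ → T = 2π/N = 942.30 s = 15.705 min ≈ 15.7 min.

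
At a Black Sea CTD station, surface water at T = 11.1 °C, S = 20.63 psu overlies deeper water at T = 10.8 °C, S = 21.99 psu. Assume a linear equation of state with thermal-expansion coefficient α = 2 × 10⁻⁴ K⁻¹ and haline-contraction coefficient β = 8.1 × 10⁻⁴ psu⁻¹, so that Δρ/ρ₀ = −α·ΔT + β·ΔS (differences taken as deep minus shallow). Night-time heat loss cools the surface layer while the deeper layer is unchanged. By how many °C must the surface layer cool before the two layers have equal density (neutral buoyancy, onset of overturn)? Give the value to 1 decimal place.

Neutral buoyancy requires Δρ = 0, i.e. −α(T_deep − T_surf′) + β(S_deep − S_surf) = 0.
T_surf′ = T_deep − (β/α)·ΔS = 10.8 − (8.1 × 10⁻⁴/2 × 10⁻⁴)·(+1.36) = 5.292 °C.
Cooling required: 11.1 − (5.292) = 5.808 °C.

5.8 °C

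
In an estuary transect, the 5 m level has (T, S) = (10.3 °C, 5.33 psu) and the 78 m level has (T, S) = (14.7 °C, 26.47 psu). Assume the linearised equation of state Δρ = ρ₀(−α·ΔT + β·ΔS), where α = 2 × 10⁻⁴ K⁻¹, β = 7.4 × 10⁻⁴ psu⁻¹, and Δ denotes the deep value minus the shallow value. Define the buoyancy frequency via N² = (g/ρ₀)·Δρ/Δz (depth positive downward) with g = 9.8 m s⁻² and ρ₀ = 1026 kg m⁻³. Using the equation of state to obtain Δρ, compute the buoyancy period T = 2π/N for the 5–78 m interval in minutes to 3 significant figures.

2.35 min

ΔT = +4.4 K, ΔS = +21.14 psu (deep − shallow).
Δρ/ρ₀ = −αΔT + βΔS = -8.80 × 10⁻⁴ + 0.0156436 = 0.0147636, so Δρ ≈ 15.15 kg m⁻³.
N² = (g/ρ₀)·Δρ/Δz = g·(Δρ/ρ₀)/Δz = 9.8 × 0.0147636 / 73 = 1.9820 × 10⁻³ s⁻².
N = √(1.9820 × 10⁻³) = 0.044520 rad s⁻¹ → T = 2π/N = 141.13 s = 2.3522 min ≈ 2.35 min.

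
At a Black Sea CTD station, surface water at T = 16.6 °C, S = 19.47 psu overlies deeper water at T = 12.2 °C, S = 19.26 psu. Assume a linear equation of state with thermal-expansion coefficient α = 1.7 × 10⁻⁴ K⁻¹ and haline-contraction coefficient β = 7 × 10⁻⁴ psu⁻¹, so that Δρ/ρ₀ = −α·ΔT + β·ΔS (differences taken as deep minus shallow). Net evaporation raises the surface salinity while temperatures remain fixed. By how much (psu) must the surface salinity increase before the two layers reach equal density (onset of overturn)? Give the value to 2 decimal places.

0.86 psu

Neutral buoyancy requires −α(T_deep − T_surf) + β(S_deep − S_surf′) = 0.
S_surf′ = S_deep − (α/β)·ΔT = 19.26 − (1.7 × 10⁻⁴/7 × 10⁻⁴)·(-4.4) = 20.3286 psu.
Increase required: 20.3286 − 19.47 = 0.8586 psu.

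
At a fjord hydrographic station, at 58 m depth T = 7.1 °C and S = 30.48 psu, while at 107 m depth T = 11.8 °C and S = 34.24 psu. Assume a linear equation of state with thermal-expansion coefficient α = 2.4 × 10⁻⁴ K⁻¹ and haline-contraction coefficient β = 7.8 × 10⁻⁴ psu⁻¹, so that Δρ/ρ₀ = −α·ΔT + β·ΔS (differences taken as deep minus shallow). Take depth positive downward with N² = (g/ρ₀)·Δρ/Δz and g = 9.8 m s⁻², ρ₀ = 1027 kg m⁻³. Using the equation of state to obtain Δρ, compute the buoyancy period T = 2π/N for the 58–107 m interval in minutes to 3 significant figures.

ΔT = +4.7 K, ΔS = +3.76 psu (deep − shallow).
Δρ/ρ₀ = −αΔT + βΔS = -1.128 × 10⁻³ + 2.9328 × 10⁻³ = 1.8048 × 10⁻³, so Δρ ≈ 1.854 kg m⁻³.
N² = (g/ρ₀)·Δρ/Δz = g·(Δρ/ρ₀)/Δz = 9.8 × 1.8048 × 10⁻³ / 49 = 3.6096 × 10⁻⁴ s⁻².
N = √(3.6096 × 10⁻⁴) = 0.018999 rad s⁻¹ → T = 2π/N = 330.71 s = 5.5118 min ≈ 5.51 min.

5.51 min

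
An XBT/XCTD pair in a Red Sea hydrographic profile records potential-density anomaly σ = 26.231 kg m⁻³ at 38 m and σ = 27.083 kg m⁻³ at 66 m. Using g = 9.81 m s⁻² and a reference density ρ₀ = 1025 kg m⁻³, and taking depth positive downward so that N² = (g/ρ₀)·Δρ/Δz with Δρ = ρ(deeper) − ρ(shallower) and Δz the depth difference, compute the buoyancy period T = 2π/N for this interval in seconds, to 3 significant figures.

368 s

Δρ = 1027.083 − 1026.231 = 0.852 kg m⁻³ over Δz = 66 − 38 = 28 m.
N² = (9.81/1025) × (0.852/28) = 2.9122 × 10⁻⁴ s⁻².
N = √(2.9122 × 10⁻⁴) = 0.017065 rad s⁻¹, so T = 2π/N = 368.19 s ≈ 368 s.
N² > 0, so the interval is statically stable.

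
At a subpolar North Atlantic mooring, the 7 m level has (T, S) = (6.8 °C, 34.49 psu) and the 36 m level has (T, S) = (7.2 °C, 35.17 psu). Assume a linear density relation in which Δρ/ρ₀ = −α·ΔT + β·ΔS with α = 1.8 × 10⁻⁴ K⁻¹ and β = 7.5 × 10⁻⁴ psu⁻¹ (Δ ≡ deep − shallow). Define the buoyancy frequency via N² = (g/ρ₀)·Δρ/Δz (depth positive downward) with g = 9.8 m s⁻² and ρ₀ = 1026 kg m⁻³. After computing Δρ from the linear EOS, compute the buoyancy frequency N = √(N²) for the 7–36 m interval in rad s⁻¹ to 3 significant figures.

ΔT = +0.4 K, ΔS = +0.68 psu (deep − shallow).
Δρ/ρ₀ = −αΔT + βΔS = -7.20 × 10⁻⁵ + 5.10 × 10⁻⁴ = 4.38 × 10⁻⁴, so Δρ ≈ 0.4494 kg m⁻³.
N² = (g/ρ₀)·Δρ/Δz = g·(Δρ/ρ₀)/Δz = 9.8 × 4.38 × 10⁻⁴ / 29 = 1.4801 × 10⁻⁴ s⁻².
N = √(1.4801 × 10⁻⁴) = 0.012166 rad s⁻¹ ≈ 0.0122 rad s⁻¹.

0.0122 rad s⁻¹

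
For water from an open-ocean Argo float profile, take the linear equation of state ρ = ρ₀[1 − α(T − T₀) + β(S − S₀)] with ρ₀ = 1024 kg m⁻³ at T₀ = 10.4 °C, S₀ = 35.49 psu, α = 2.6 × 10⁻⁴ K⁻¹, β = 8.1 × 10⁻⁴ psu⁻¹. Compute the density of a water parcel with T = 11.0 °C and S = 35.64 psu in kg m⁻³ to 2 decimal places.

T − T₀ = +0.6 K, S − S₀ = +0.15 psu.
Bracket = 1 − α·(+0.6) + β·(+0.15) = 1 + (-3.45 × 10⁻⁵) = 0.9999655.
ρ = 1024 × 0.9999655 = 1023.96 kg m⁻³.

1023.96 kg m⁻³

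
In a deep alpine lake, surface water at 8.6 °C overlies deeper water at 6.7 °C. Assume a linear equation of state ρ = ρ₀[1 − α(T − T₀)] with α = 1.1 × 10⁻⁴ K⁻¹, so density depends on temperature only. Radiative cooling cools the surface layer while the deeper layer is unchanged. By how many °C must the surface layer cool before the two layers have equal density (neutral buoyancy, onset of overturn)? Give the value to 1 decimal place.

1.9 °C

With temperature the only control, equal density requires T_surf′ = T_deep.
T_surf′ = 6.7 °C.
Cooling required: 8.6 − 6.7 = 1.9 °C.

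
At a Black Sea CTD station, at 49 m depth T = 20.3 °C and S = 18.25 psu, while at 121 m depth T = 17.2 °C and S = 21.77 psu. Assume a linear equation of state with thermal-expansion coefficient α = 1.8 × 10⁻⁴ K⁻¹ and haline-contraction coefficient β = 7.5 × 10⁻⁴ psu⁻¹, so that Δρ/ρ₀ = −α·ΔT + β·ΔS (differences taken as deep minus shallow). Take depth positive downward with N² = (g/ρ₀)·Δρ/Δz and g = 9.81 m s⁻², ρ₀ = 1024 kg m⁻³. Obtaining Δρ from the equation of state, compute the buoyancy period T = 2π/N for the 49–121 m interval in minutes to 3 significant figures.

5.02 min

ΔT = -3.1 K, ΔS = +3.52 psu (deep − shallow).
Δρ/ρ₀ = −αΔT + βΔS = 5.58 × 10⁻⁴ + 2.64 × 10⁻³ = 3.198 × 10⁻³, so Δρ ≈ 3.275 kg m⁻³.
N² = (g/ρ₀)·Δρ/Δz = g·(Δρ/ρ₀)/Δz = 9.81 × 3.198 × 10⁻³ / 72 = 4.3573 × 10⁻⁴ s⁻².
N = √(4.3573 × 10⁻⁴) = 0.020874 rad s⁻¹ → T = 2π/N = 301.01 s = 5.0168 min ≈ 5.02 min.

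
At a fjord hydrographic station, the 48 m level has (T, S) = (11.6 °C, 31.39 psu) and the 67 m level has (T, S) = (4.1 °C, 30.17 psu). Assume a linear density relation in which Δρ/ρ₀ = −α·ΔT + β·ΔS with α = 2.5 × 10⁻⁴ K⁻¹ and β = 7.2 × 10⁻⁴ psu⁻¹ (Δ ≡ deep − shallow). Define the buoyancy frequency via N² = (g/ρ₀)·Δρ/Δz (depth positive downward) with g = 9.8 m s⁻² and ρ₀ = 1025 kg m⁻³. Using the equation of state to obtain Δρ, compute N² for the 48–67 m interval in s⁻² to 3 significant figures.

ΔT = -7.5 K, ΔS = -1.22 psu (deep − shallow).
Δρ/ρ₀ = −αΔT + βΔS = 1.875 × 10⁻³ − 8.784 × 10⁻⁴ = 9.966 × 10⁻⁴, so Δρ ≈ 1.022 kg m⁻³.
N² = (g/ρ₀)·Δρ/Δz = g·(Δρ/ρ₀)/Δz = 9.8 × 9.966 × 10⁻⁴ / 19 = 5.1404 × 10⁻⁴ s⁻² ≈ 5.14 × 10⁻⁴ s⁻².

5.14 × 10⁻⁴ s⁻²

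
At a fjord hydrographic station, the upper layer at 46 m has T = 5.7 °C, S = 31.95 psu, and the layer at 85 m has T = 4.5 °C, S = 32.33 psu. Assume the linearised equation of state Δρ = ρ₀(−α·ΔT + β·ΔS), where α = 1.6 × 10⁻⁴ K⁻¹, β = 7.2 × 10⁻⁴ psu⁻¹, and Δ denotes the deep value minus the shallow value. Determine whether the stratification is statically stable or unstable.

ΔT = 4.5 − 5.7 = -1.2 K and ΔS = 32.33 − 31.95 = +0.38 psu (deep − shallow).
−αΔT = 1.92 × 10⁻⁴; βΔS = 2.736 × 10⁻⁴; sum Δρ/ρ₀ = 4.656 × 10⁻⁴.
Δρ/ρ₀ > 0, so Δρ > 0: deeper water is denser → statically stable.

stable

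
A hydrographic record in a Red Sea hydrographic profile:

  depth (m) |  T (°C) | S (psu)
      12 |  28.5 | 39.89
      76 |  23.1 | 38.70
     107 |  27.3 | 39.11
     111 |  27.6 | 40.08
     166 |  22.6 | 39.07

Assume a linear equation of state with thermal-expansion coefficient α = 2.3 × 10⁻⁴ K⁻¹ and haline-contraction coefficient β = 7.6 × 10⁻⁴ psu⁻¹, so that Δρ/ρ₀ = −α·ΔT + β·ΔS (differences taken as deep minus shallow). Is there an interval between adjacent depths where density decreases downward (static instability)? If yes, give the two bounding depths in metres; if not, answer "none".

Evaluate Δρ/ρ₀ = −αΔT + βΔS across each adjacent pair:
  12–76 m: −αΔT+βΔS = −(2.3 × 10⁻⁴)(-5.4)+(7.6 × 10⁻⁴)(-1.19) = 3.4 × 10⁻⁴ → stable
  76–107 m: −αΔT+βΔS = −(2.3 × 10⁻⁴)(+4.2)+(7.6 × 10⁻⁴)(+0.41) = -6.5 × 10⁻⁴ → UNSTABLE
  107–111 m: −αΔT+βΔS = −(2.3 × 10⁻⁴)(+0.3)+(7.6 × 10⁻⁴)(+0.97) = 6.7 × 10⁻⁴ → stable
  111–166 m: −αΔT+βΔS = −(2.3 × 10⁻⁴)(-5.0)+(7.6 × 10⁻⁴)(-1.01) = 3.8 × 10⁻⁴ → stable
The 76–107 m interval has Δρ < 0: lighter water underlies denser water.

76–107 m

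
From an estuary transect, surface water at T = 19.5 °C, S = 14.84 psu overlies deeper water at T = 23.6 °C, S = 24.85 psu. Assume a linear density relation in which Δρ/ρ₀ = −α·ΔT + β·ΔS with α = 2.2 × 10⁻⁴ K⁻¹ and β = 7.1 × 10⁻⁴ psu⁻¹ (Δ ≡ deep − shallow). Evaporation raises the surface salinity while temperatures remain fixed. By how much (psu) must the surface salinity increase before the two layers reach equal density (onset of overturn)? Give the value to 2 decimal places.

Neutral buoyancy requires −α(T_deep − T_surf) + β(S_deep − S_surf′) = 0.
S_surf′ = S_deep − (α/β)·ΔT = 24.85 − (2.2 × 10⁻⁴/7.1 × 10⁻⁴)·(+4.1) = 23.5796 psu.
Increase required: 23.5796 − 14.84 = 8.7396 psu.

8.74 psu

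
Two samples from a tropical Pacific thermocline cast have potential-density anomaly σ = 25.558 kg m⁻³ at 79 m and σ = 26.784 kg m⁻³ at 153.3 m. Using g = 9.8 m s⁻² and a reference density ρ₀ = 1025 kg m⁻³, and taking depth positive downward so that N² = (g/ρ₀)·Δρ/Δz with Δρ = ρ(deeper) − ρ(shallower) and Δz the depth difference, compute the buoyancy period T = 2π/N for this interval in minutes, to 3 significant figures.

8.34 min

Δρ = 1026.784 − 1025.558 = 1.226 kg m⁻³ over Δz = 153.3 − 79 = 74.3 m.
N² = (9.8/1025) × (1.226/74.3) = 1.5776 × 10⁻⁴ s⁻².
N = √(1.5776 × 10⁻⁴) = 0.012560 rad s⁻¹, so T = 2π/N = 500.25 s = 8.3375 min ≈ 8.34 min.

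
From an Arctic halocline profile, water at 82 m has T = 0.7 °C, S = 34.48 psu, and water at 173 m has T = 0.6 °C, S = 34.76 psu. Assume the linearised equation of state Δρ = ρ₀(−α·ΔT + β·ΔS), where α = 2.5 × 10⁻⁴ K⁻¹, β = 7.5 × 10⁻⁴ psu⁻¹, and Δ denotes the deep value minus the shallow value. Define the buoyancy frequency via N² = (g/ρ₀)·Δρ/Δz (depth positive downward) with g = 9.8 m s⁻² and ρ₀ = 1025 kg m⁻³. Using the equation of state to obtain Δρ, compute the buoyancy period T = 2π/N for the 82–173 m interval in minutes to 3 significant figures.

20.8 min

ΔT = -0.1 K, ΔS = +0.28 psu (deep − shallow).
Δρ/ρ₀ = −αΔT + βΔS = 2.50 × 10⁻⁵ + 2.10 × 10⁻⁴ = 2.35 × 10⁻⁴, so Δρ ≈ 0.2409 kg m⁻³.
N² = (g/ρ₀)·Δρ/Δz = g·(Δρ/ρ₀)/Δz = 9.8 × 2.35 × 10⁻⁴ / 91 = 2.5308 × 10⁻⁵ s⁻².
N = √(2.5308 × 10⁻⁵) = 5.0307 × 10⁻³ rad s⁻¹ → T = 2π/N = 1.2490 × 10³ s = 20.817 min ≈ 20.8 min.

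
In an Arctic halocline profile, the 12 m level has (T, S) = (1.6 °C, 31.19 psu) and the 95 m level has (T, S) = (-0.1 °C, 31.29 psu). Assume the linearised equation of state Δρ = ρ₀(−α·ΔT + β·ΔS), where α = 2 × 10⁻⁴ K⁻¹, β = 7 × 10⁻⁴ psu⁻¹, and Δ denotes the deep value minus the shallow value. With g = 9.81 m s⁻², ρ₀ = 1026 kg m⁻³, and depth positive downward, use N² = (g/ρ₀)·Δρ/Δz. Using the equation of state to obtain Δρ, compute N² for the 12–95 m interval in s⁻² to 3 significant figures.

4.85 × 10⁻⁵ s⁻²

ΔT = -1.7 K, ΔS = +0.10 psu (deep − shallow).
Δρ/ρ₀ = −αΔT + βΔS = 3.40 × 10⁻⁴ + 7.00 × 10⁻⁵ = 4.10 × 10⁻⁴, so Δρ ≈ 0.4207 kg m⁻³.
N² = (g/ρ₀)·Δρ/Δz = g·(Δρ/ρ₀)/Δz = 9.81 × 4.10 × 10⁻⁴ / 83 = 4.8459 × 10⁻⁵ s⁻² ≈ 4.85 × 10⁻⁵ s⁻².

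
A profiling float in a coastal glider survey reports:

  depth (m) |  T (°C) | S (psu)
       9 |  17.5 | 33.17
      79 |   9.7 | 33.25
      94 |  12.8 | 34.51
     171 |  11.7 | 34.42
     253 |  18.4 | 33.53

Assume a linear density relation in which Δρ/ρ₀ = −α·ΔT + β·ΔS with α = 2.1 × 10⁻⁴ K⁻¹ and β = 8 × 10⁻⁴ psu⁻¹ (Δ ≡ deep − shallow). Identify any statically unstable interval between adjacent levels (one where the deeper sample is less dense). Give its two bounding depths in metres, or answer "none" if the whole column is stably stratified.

171–253 m

Evaluate Δρ/ρ₀ = −αΔT + βΔS across each adjacent pair:
  9–79 m: −αΔT+βΔS = −(2.1 × 10⁻⁴)(-7.8)+(8 × 10⁻⁴)(+0.08) = 1.7 × 10⁻³ → stable
  79–94 m: −αΔT+βΔS = −(2.1 × 10⁻⁴)(+3.1)+(8 × 10⁻⁴)(+1.26) = 3.6 × 10⁻⁴ → stable
  94–171 m: −αΔT+βΔS = −(2.1 × 10⁻⁴)(-1.1)+(8 × 10⁻⁴)(-0.09) = 1.6 × 10⁻⁴ → stable
  171–253 m: −αΔT+βΔS = −(2.1 × 10⁻⁴)(+6.7)+(8 × 10⁻⁴)(-0.89) = -2.1 × 10⁻³ → UNSTABLE
The 171–253 m interval has Δρ < 0: lighter water underlies denser water.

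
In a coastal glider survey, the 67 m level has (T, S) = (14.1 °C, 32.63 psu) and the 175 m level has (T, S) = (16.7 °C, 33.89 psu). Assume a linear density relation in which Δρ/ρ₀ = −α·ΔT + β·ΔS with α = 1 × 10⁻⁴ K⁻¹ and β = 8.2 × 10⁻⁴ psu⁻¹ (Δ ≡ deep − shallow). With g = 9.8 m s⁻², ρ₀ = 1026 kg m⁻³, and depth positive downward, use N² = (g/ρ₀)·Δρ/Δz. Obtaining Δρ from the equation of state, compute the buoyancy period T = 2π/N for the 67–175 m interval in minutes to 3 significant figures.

ΔT = +2.6 K, ΔS = +1.26 psu (deep − shallow).
Δρ/ρ₀ = −αΔT + βΔS = -2.60 × 10⁻⁴ + 1.0332 × 10⁻³ = 7.732 × 10⁻⁴, so Δρ ≈ 0.7933 kg m⁻³.
N² = (g/ρ₀)·Δρ/Δz = g·(Δρ/ρ₀)/Δz = 9.8 × 7.732 × 10⁻⁴ / 108 = 7.0161 × 10⁻⁵ s⁻².
N = √(7.0161 × 10⁻⁵) = 8.3762 × 10⁻³ rad s⁻¹ → T = 2π/N = 750.12 s = 12.502 min ≈ 12.5 min.

12.5 min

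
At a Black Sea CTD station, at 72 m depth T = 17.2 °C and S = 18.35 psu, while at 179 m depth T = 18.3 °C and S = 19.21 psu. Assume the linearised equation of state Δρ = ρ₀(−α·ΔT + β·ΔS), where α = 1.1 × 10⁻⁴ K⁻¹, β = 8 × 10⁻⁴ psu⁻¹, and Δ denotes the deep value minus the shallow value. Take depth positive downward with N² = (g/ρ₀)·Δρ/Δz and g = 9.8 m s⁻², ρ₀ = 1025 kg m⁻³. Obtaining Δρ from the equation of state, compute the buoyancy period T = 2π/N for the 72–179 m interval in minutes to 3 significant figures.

14.5 min

ΔT = +1.1 K, ΔS = +0.86 psu (deep − shallow).
Δρ/ρ₀ = −αΔT + βΔS = -1.21 × 10⁻⁴ + 6.88 × 10⁻⁴ = 5.67 × 10⁻⁴, so Δρ ≈ 0.5812 kg m⁻³.
N² = (g/ρ₀)·Δρ/Δz = g·(Δρ/ρ₀)/Δz = 9.8 × 5.67 × 10⁻⁴ / 107 = 5.1931 × 10⁻⁵ s⁻².
N = √(5.1931 × 10⁻⁵) = 7.2063 × 10⁻³ rad s⁻¹ → T = 2π/N = 871.90 s = 14.532 min ≈ 14.5 min.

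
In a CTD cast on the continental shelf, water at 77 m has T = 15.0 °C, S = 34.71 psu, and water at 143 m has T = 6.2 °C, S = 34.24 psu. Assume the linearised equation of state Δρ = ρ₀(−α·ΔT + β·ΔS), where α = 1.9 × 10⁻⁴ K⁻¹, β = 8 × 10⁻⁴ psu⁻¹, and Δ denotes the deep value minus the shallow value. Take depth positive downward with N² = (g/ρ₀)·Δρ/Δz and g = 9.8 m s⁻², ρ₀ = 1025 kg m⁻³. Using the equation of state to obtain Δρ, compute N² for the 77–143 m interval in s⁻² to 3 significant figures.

ΔT = -8.8 K, ΔS = -0.47 psu (deep − shallow).
Δρ/ρ₀ = −αΔT + βΔS = 1.672 × 10⁻³ − 3.76 × 10⁻⁴ = 1.296 × 10⁻³, so Δρ ≈ 1.328 kg m⁻³.
N² = (g/ρ₀)·Δρ/Δz = g·(Δρ/ρ₀)/Δz = 9.8 × 1.296 × 10⁻³ / 66 = 1.9244 × 10⁻⁴ s⁻² ≈ 1.92 × 10⁻⁴ s⁻².

1.92 × 10⁻⁴ s⁻²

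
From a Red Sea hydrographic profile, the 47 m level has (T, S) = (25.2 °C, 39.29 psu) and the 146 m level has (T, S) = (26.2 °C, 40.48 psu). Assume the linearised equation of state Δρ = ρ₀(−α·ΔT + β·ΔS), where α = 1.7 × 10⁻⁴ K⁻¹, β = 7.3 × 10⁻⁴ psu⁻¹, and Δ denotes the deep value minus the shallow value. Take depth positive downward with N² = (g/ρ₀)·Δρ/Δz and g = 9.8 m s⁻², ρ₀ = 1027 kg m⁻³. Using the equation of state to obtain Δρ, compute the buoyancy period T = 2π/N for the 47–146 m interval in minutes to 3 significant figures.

ΔT = +1.0 K, ΔS = +1.19 psu (deep − shallow).
Δρ/ρ₀ = −αΔT + βΔS = -1.70 × 10⁻⁴ + 8.687 × 10⁻⁴ = 6.987 × 10⁻⁴, so Δρ ≈ 0.7176 kg m⁻³.
N² = (g/ρ₀)·Δρ/Δz = g·(Δρ/ρ₀)/Δz = 9.8 × 6.987 × 10⁻⁴ / 99 = 6.9164 × 10⁻⁵ s⁻².
N = √(6.9164 × 10⁻⁵) = 8.3165 × 10⁻³ rad s⁻¹ → T = 2π/N = 755.51 s = 12.592 min ≈ 12.6 min.

12.6 min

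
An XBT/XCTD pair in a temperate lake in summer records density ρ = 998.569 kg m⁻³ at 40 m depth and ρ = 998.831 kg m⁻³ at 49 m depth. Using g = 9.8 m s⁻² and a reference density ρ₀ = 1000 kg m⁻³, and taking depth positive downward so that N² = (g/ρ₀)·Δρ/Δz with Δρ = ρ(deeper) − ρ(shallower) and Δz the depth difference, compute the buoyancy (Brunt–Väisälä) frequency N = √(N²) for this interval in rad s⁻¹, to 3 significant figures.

Δρ = 998.831 − 998.569 = 0.262 kg m⁻³ over Δz = 49 − 40 = 9 m.
N² = (9.8/1000) × (0.262/9) = 2.8529 × 10⁻⁴ s⁻².
N = √(2.8529 × 10⁻⁴) = 0.016891 rad s⁻¹ ≈ 0.0169 rad s⁻¹.

0.0169 rad s⁻¹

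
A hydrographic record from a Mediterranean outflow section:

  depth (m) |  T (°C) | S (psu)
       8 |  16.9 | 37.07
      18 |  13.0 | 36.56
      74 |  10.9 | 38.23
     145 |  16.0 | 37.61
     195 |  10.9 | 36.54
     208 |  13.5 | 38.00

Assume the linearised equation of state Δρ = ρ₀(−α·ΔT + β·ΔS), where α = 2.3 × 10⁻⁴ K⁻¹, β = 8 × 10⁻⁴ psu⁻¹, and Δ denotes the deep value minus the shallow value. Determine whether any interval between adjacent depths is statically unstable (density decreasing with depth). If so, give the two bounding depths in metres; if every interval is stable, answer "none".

Evaluate Δρ/ρ₀ = −αΔT + βΔS across each adjacent pair:
  8–18 m: −αΔT+βΔS = −(2.3 × 10⁻⁴)(-3.9)+(8 × 10⁻⁴)(-0.51) = 4.9 × 10⁻⁴ → stable
  18–74 m: −αΔT+βΔS = −(2.3 × 10⁻⁴)(-2.1)+(8 × 10⁻⁴)(+1.67) = 1.8 × 10⁻³ → stable
  74–145 m: −αΔT+βΔS = −(2.3 × 10⁻⁴)(+5.1)+(8 × 10⁻⁴)(-0.62) = -1.7 × 10⁻³ → UNSTABLE
  145–195 m: −αΔT+βΔS = −(2.3 × 10⁻⁴)(-5.1)+(8 × 10⁻⁴)(-1.07) = 3.2 × 10⁻⁴ → stable
  195–208 m: −αΔT+βΔS = −(2.3 × 10⁻⁴)(+2.6)+(8 × 10⁻⁴)(+1.46) = 5.7 × 10⁻⁴ → stable
The 74–145 m interval has Δρ < 0: lighter water underlies denser water.

74–145 m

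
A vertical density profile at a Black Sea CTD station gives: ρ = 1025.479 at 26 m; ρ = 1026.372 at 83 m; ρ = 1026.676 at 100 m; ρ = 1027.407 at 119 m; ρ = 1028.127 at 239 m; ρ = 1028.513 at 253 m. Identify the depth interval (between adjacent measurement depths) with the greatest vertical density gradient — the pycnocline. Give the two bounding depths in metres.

Compute the density gradient over each adjacent pair:
  26–83 m: Δρ/Δz = 0.893/57 = 0.016 kg m⁻⁴
  83–100 m: Δρ/Δz = 0.304/17 = 0.018 kg m⁻⁴
  100–119 m: Δρ/Δz = 0.731/19 = 0.038 kg m⁻⁴
  119–239 m: Δρ/Δz = 0.720/120 = 6.0 × 10⁻³ kg m⁻⁴
  239–253 m: Δρ/Δz = 0.386/14 = 0.028 kg m⁻⁴
The largest gradient is in the 100–119 m interval — the pycnocline.

100–119 m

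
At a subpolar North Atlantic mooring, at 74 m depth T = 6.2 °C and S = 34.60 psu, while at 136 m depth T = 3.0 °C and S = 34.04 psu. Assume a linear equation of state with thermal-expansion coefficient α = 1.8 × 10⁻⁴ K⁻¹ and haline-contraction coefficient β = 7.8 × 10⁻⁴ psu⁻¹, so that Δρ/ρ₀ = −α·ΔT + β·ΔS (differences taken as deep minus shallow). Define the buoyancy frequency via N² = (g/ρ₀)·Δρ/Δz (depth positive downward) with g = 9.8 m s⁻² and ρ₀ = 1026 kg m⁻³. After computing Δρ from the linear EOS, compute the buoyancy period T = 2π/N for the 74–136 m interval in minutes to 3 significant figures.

22.3 min

ΔT = -3.2 K, ΔS = -0.56 psu (deep − shallow).
Δρ/ρ₀ = −αΔT + βΔS = 5.76 × 10⁻⁴ − 4.368 × 10⁻⁴ = 1.392 × 10⁻⁴, so Δρ ≈ 0.1428 kg m⁻³.
N² = (g/ρ₀)·Δρ/Δz = g·(Δρ/ρ₀)/Δz = 9.8 × 1.392 × 10⁻⁴ / 62 = 2.2003 × 10⁻⁵ s⁻².
N = √(2.2003 × 10⁻⁵) = 4.6907 × 10⁻³ rad s⁻¹ → T = 2π/N = 1.3395 × 10³ s = 22.325 min ≈ 22.3 min.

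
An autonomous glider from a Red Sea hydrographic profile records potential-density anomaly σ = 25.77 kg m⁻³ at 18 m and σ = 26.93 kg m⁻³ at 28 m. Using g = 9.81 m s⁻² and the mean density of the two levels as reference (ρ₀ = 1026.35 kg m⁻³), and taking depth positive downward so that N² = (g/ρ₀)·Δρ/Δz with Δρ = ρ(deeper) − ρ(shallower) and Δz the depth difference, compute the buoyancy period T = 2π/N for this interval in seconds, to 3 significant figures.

189 s

Δρ = 1026.93 − 1025.77 = 1.16 kg m⁻³ over Δz = 28 − 18 = 10 m.
N² = (9.81/1026.35) × (1.16/10) = 1.1087 × 10⁻³ s⁻².
N = √(1.1087 × 10⁻³) = 0.033297 rad s⁻¹, so T = 2π/N = 188.70 s ≈ 189 s.
N² > 0, so the interval is statically stable.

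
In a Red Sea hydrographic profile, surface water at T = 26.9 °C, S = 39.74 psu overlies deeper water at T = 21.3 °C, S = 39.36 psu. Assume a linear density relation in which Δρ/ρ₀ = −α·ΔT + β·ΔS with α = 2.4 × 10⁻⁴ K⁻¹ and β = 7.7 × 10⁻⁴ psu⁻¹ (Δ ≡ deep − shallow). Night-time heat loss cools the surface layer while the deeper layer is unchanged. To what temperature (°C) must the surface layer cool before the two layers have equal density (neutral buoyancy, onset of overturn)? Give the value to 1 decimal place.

22.5 °C

Neutral buoyancy requires Δρ = 0, i.e. −α(T_deep − T_surf′) + β(S_deep − S_surf) = 0.
T_surf′ = T_deep − (β/α)·ΔS = 21.3 − (7.7 × 10⁻⁴/2.4 × 10⁻⁴)·(-0.38) = 22.519 °C.
Cooling required: 26.9 − (22.519) = 4.381 °C.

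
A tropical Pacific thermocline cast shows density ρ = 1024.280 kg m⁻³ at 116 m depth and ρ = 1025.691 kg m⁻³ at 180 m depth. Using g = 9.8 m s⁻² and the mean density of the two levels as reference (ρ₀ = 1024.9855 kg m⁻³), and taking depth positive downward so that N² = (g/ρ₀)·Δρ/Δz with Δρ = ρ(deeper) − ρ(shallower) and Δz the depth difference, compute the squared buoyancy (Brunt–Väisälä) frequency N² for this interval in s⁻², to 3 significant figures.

2.11 × 10⁻⁴ s⁻²

Δρ = 1025.691 − 1024.280 = 1.411 kg m⁻³ over Δz = 180 − 116 = 64 m.
N² = (9.8/1024.9855) × (1.411/64) = 2.1079 × 10⁻⁴ s⁻² ≈ 2.11 × 10⁻⁴ s⁻².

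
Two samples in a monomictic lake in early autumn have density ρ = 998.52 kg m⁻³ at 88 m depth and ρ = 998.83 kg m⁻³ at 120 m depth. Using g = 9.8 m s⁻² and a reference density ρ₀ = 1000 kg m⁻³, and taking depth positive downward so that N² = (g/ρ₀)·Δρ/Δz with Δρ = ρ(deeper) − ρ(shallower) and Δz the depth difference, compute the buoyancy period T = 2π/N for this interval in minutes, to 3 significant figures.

10.7 min

Δρ = 998.83 − 998.52 = 0.31 kg m⁻³ over Δz = 120 − 88 = 32 m.
N² = (9.8/1000) × (0.31/32) = 9.4938 × 10⁻⁵ s⁻².
N = √(9.4938 × 10⁻⁵) = 9.7436 × 10⁻³ rad s⁻¹, so T = 2π/N = 644.85 s = 10.748 min ≈ 10.7 min.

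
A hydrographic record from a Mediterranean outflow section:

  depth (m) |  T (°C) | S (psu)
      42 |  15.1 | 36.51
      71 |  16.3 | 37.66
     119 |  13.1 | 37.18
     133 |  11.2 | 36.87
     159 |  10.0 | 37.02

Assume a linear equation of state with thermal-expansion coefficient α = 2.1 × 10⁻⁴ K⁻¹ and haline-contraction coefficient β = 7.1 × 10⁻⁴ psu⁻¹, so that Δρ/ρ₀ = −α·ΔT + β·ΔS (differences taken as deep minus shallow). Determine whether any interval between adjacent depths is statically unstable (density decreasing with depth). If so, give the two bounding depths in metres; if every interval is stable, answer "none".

none

Evaluate Δρ/ρ₀ = −αΔT + βΔS across each adjacent pair:
  42–71 m: −αΔT+βΔS = −(2.1 × 10⁻⁴)(+1.2)+(7.1 × 10⁻⁴)(+1.15) = 5.6 × 10⁻⁴ → stable
  71–119 m: −αΔT+βΔS = −(2.1 × 10⁻⁴)(-3.2)+(7.1 × 10⁻⁴)(-0.48) = 3.3 × 10⁻⁴ → stable
  119–133 m: −αΔT+βΔS = −(2.1 × 10⁻⁴)(-1.9)+(7.1 × 10⁻⁴)(-0.31) = 1.8 × 10⁻⁴ → stable
  133–159 m: −αΔT+βΔS = −(2.1 × 10⁻⁴)(-1.2)+(7.1 × 10⁻⁴)(+0.15) = 3.6 × 10⁻⁴ → stable
Every interval has Δρ > 0: the column is stably stratified throughout.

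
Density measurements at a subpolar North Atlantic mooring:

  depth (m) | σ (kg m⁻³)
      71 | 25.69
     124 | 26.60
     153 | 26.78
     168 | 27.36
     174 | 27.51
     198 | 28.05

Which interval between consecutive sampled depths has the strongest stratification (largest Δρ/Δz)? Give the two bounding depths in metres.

Compute the density gradient over each adjacent pair:
  71–124 m: Δρ/Δz = 0.91/53 = 0.017 kg m⁻⁴
  124–153 m: Δρ/Δz = 0.18/29 = 6.2 × 10⁻³ kg m⁻⁴
  153–168 m: Δρ/Δz = 0.58/15 = 0.039 kg m⁻⁴
  168–174 m: Δρ/Δz = 0.15/6 = 0.025 kg m⁻⁴
  174–198 m: Δρ/Δz = 0.54/24 = 0.023 kg m⁻⁴
The largest gradient is in the 153–168 m interval — the pycnocline.

153–168 m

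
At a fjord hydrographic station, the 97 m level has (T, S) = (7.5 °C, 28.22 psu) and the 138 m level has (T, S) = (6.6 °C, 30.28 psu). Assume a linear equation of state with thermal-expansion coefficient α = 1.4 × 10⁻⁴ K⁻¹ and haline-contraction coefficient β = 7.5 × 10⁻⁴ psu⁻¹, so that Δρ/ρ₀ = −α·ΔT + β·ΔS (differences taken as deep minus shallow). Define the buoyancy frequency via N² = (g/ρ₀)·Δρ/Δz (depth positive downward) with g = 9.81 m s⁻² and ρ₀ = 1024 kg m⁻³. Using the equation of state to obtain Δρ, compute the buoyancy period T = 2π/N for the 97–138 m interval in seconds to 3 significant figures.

ΔT = -0.9 K, ΔS = +2.06 psu (deep − shallow).
Δρ/ρ₀ = −αΔT + βΔS = 1.26 × 10⁻⁴ + 1.545 × 10⁻³ = 1.671 × 10⁻³, so Δρ ≈ 1.711 kg m⁻³.
N² = (g/ρ₀)·Δρ/Δz = g·(Δρ/ρ₀)/Δz = 9.81 × 1.671 × 10⁻³ / 41 = 3.9982 × 10⁻⁴ s⁻².
N = √(3.9982 × 10⁻⁴) = 0.019995 rad s⁻¹ → T = 2π/N = 314.24 s ≈ 314 s.

314 s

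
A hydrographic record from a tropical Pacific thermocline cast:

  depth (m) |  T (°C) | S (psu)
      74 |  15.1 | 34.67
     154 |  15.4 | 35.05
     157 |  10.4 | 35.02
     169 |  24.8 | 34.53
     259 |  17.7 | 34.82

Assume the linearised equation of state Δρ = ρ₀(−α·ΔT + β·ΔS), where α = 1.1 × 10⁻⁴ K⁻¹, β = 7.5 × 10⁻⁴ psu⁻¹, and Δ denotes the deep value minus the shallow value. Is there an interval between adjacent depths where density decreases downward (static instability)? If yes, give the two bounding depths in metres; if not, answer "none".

157–169 m

Evaluate Δρ/ρ₀ = −αΔT + βΔS across each adjacent pair:
  74–154 m: −αΔT+βΔS = −(1.1 × 10⁻⁴)(+0.3)+(7.5 × 10⁻⁴)(+0.38) = 2.5 × 10⁻⁴ → stable
  154–157 m: −αΔT+βΔS = −(1.1 × 10⁻⁴)(-5.0)+(7.5 × 10⁻⁴)(-0.03) = 5.3 × 10⁻⁴ → stable
  157–169 m: −αΔT+βΔS = −(1.1 × 10⁻⁴)(+14.4)+(7.5 × 10⁻⁴)(-0.49) = -2.0 × 10⁻³ → UNSTABLE
  169–259 m: −αΔT+βΔS = −(1.1 × 10⁻⁴)(-7.1)+(7.5 × 10⁻⁴)(+0.29) = 1.0 × 10⁻³ → stable
The 157–169 m interval has Δρ < 0: lighter water underlies denser water.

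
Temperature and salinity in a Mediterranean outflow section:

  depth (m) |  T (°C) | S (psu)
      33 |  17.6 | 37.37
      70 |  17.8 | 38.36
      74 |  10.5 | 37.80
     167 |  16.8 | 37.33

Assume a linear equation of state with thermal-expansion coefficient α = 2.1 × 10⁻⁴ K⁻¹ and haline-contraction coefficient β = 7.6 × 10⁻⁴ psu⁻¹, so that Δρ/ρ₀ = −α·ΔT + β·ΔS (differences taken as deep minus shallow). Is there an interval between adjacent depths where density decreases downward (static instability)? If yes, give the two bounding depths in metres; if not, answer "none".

74–167 m

Evaluate Δρ/ρ₀ = −αΔT + βΔS across each adjacent pair:
  33–70 m: −αΔT+βΔS = −(2.1 × 10⁻⁴)(+0.2)+(7.6 × 10⁻⁴)(+0.99) = 7.1 × 10⁻⁴ → stable
  70–74 m: −αΔT+βΔS = −(2.1 × 10⁻⁴)(-7.3)+(7.6 × 10⁻⁴)(-0.56) = 1.1 × 10⁻³ → stable
  74–167 m: −αΔT+βΔS = −(2.1 × 10⁻⁴)(+6.3)+(7.6 × 10⁻⁴)(-0.47) = -1.7 × 10⁻³ → UNSTABLE
The 74–167 m interval has Δρ < 0: lighter water underlies denser water.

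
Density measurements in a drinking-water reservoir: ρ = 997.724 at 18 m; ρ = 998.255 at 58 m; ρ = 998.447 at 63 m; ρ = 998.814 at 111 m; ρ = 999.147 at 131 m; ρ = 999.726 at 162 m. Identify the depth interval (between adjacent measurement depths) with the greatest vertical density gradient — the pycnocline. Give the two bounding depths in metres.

Compute the density gradient over each adjacent pair:
  18–58 m: Δρ/Δz = 0.531/40 = 0.013 kg m⁻⁴
  58–63 m: Δρ/Δz = 0.192/5 = 0.038 kg m⁻⁴
  63–111 m: Δρ/Δz = 0.367/48 = 7.6 × 10⁻³ kg m⁻⁴
  111–131 m: Δρ/Δz = 0.333/20 = 0.017 kg m⁻⁴
  131–162 m: Δρ/Δz = 0.579/31 = 0.019 kg m⁻⁴
The largest gradient is in the 58–63 m interval — the pycnocline.

58–63 m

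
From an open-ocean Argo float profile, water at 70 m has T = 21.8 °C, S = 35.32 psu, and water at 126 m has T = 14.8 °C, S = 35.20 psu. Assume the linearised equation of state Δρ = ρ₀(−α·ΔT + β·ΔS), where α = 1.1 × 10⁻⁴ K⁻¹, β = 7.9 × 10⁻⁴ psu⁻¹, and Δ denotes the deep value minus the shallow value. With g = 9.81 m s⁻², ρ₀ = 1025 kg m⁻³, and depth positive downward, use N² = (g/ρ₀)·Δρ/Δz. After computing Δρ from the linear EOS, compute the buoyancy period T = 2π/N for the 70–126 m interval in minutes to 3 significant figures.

9.63 min

ΔT = -7.0 K, ΔS = -0.12 psu (deep − shallow).
Δρ/ρ₀ = −αΔT + βΔS = 7.70 × 10⁻⁴ − 9.48 × 10⁻⁵ = 6.752 × 10⁻⁴, so Δρ ≈ 0.6921 kg m⁻³.
N² = (g/ρ₀)·Δρ/Δz = g·(Δρ/ρ₀)/Δz = 9.81 × 6.752 × 10⁻⁴ / 56 = 1.1828 × 10⁻⁴ s⁻².
N = √(1.1828 × 10⁻⁴) = 0.010876 rad s⁻¹ → T = 2π/N = 577.71 s = 9.6285 min ≈ 9.63 min.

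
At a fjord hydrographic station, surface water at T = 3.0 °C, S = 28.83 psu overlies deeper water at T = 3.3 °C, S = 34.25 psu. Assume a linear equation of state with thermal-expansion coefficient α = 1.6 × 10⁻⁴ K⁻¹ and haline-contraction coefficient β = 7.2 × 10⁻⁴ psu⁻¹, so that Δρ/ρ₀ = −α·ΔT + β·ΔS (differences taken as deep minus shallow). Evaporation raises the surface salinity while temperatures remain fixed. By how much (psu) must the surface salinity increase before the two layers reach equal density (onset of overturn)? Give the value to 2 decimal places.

Neutral buoyancy requires −α(T_deep − T_surf) + β(S_deep − S_surf′) = 0.
S_surf′ = S_deep − (α/β)·ΔT = 34.25 − (1.6 × 10⁻⁴/7.2 × 10⁻⁴)·(+0.3) = 34.1833 psu.
Increase required: 34.1833 − 28.83 = 5.3533 psu.

5.35 psu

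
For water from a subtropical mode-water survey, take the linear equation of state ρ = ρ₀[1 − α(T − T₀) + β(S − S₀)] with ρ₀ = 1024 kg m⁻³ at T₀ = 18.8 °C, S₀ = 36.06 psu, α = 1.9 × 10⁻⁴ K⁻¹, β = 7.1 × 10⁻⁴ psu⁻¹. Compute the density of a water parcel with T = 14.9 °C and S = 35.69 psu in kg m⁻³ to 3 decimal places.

1024.490 kg m⁻³

T − T₀ = -3.9 K, S − S₀ = -0.37 psu.
Bracket = 1 − α·(-3.9) + β·(-0.37) = 1 + (4.783 × 10⁻⁴) = 1.0004783.
ρ = 1024 × 1.0004783 = 1024.490 kg m⁻³.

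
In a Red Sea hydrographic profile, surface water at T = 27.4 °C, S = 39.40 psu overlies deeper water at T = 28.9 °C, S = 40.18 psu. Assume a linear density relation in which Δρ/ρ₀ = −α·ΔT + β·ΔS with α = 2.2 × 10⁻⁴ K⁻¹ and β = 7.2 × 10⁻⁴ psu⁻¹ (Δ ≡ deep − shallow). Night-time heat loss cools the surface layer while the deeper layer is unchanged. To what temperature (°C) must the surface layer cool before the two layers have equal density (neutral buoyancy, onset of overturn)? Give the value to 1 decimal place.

26.3 °C

Neutral buoyancy requires Δρ = 0, i.e. −α(T_deep − T_surf′) + β(S_deep − S_surf) = 0.
T_surf′ = T_deep − (β/α)·ΔS = 28.9 − (7.2 × 10⁻⁴/2.2 × 10⁻⁴)·(+0.78) = 26.347 °C.
Cooling required: 27.4 − (26.347) = 1.053 °C.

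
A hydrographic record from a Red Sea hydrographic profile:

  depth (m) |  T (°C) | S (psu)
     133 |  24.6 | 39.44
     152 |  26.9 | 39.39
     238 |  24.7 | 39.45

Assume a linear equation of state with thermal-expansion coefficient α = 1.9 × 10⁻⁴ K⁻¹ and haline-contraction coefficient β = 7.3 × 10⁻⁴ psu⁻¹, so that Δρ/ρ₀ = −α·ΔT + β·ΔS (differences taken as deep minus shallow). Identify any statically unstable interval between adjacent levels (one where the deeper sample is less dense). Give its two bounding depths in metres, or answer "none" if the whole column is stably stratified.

Evaluate Δρ/ρ₀ = −αΔT + βΔS across each adjacent pair:
  133–152 m: −αΔT+βΔS = −(1.9 × 10⁻⁴)(+2.3)+(7.3 × 10⁻⁴)(-0.05) = -4.7 × 10⁻⁴ → UNSTABLE
  152–238 m: −αΔT+βΔS = −(1.9 × 10⁻⁴)(-2.2)+(7.3 × 10⁻⁴)(+0.06) = 4.6 × 10⁻⁴ → stable
The 133–152 m interval has Δρ < 0: lighter water underlies denser water.

133–152 m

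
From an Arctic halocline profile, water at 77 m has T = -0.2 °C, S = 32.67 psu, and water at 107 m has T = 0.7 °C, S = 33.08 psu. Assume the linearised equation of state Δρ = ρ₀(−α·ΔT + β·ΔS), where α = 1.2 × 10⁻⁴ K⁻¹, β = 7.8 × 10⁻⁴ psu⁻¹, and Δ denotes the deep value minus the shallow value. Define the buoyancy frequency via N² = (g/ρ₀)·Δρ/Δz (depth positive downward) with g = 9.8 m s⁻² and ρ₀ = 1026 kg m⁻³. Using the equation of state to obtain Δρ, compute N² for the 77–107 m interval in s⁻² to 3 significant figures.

6.92 × 10⁻⁵ s⁻²

ΔT = +0.9 K, ΔS = +0.41 psu (deep − shallow).
Δρ/ρ₀ = −αΔT + βΔS = -1.08 × 10⁻⁴ + 3.198 × 10⁻⁴ = 2.118 × 10⁻⁴, so Δρ ≈ 0.2173 kg m⁻³.
N² = (g/ρ₀)·Δρ/Δz = g·(Δρ/ρ₀)/Δz = 9.8 × 2.118 × 10⁻⁴ / 30 = 6.9188 × 10⁻⁵ s⁻² ≈ 6.92 × 10⁻⁵ s⁻².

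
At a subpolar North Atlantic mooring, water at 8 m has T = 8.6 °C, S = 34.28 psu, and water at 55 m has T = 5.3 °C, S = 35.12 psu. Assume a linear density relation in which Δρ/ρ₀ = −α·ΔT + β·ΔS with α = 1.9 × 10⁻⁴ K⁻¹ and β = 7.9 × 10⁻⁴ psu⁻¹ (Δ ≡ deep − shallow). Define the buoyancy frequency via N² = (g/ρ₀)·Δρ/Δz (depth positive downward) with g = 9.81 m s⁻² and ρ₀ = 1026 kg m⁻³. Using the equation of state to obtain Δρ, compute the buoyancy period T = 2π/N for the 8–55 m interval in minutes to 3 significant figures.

6.38 min

ΔT = -3.3 K, ΔS = +0.84 psu (deep − shallow).
Δρ/ρ₀ = −αΔT + βΔS = 6.27 × 10⁻⁴ + 6.636 × 10⁻⁴ = 1.2906 × 10⁻³, so Δρ ≈ 1.324 kg m⁻³.
N² = (g/ρ₀)·Δρ/Δz = g·(Δρ/ρ₀)/Δz = 9.81 × 1.2906 × 10⁻³ / 47 = 2.6938 × 10⁻⁴ s⁻².
N = √(2.6938 × 10⁻⁴) = 0.016413 rad s⁻¹ → T = 2π/N = 382.82 s = 6.3803 min ≈ 6.38 min.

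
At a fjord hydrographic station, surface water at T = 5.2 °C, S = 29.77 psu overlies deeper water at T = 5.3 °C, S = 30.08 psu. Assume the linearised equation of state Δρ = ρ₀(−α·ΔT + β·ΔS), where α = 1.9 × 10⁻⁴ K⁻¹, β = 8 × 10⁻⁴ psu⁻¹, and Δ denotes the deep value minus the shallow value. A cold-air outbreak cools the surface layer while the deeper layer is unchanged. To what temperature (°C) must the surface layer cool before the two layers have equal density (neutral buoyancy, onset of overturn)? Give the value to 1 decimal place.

4.0 °C

Neutral buoyancy requires Δρ = 0, i.e. −α(T_deep − T_surf′) + β(S_deep − S_surf) = 0.
T_surf′ = T_deep − (β/α)·ΔS = 5.3 − (8 × 10⁻⁴/1.9 × 10⁻⁴)·(+0.31) = 3.995 °C.
Cooling required: 5.2 − (3.995) = 1.205 °C.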